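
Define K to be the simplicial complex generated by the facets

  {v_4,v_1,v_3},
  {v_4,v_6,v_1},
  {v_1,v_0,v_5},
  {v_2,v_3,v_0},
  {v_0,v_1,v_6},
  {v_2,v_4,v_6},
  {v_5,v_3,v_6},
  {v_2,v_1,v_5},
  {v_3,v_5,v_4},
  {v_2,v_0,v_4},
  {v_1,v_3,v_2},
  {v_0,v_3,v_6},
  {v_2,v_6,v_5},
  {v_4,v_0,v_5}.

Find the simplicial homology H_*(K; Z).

Order the vertices as v_0 < v_1 < v_2 < v_3 < v_4 < v_5 < v_6. Listing each simplex with vertices in this order, K has dimension 2 with simplices:

  0-simplices (7): [v_0], [v_1], [v_2], [v_3], [v_4], [v_5], [v_6]
  1-simplices (21): (21 of them)
  2-simplices (14): (14 of them)

Hence C_0 ≅ Z^7, C_1 ≅ Z^21, C_2 ≅ Z^14.

The boundary map ∂_1: C_1 → C_0 maps an edge to its endpoints' difference, ∂[p,q] = q − p. For instance
  ∂[v_1,v_4] = [v_4] − [v_1].
As a 7×21 matrix over Z this has rank 6, with invariant factors (1,1,1,1,1,1).

Boundary ∂_2: C_2 → C_1 maps a triangle to the signed sum of its edges. For instance
  ∂[v_1,v_2,v_3] = [v_2,v_3] − [v_1,v_3] + [v_1,v_2],
  ∂[v_1,v_3,v_4] = [v_3,v_4] − [v_1,v_4] + [v_1,v_3].
This gives a 21×14 integer matrix of rank 13; reducing to Smith normal form yields diagonal entries (1,1,1,1,1,1,1,1,1,1,1,1,1).

From H_k ≅ ker(∂_k) / im(∂_{k+1}) we obtain:

  H_0: rank C_0 − rank ∂_1 = 7 − 6 = 1, and the invariant factors of ∂_1 are all 1, so H_0 = Z.
  H_1: rank ker ∂_1 − rank ∂_2 = (21 − 6) − 13 = 2, and the invariant factors of ∂_2 are all 1, so H_1 = Z^2.
  H_2: rank ker ∂_2 − rank ∂_3 = (14 − 13) − 0 = 1, and there is no ∂_3, so H_2 = Z.

As a check, the Euler characteristic is 7 − 21 + 14 = 0, which agrees with 1 − 2 + 1 = 0.

H_0 ≅ Z,  H_1 ≅ Z^2,  H_2 ≅ Z.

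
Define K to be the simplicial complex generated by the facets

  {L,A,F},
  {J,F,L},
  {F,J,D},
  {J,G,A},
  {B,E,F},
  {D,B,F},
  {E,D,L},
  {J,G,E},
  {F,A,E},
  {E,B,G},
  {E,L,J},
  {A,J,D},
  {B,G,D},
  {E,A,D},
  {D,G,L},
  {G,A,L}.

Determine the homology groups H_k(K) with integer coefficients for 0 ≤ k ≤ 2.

H_0 = Z,  H_1 = Z^2,  H_2 = Z.

Order the vertices as A < B < D < E < F < G < J < L. Listing each simplex with vertices in this order, K has dimension 2 with simplices:

  0-simplices (8): A, B, D, E, F, G, J, L
  1-simplices (24): AD, AE, AF, AG, AJ, AL, BD, BE, BF, BG, DE, DF, DG, DJ, DL, EF, EG, EJ, EL, FJ, FL, GJ, GL, JL
  2-simplices (16): ADE, ADJ, AEF, AFL, AGJ, AGL, BDF, BDG, BEF, BEG, DEL, DFJ, DGL, EGJ, EJL, FJL

so the chain groups are C_0 ≅ Z^8, C_1 ≅ Z^24, C_2 ≅ Z^16.

The boundary map ∂_1: C_1 → C_0 maps an edge to its endpoints' difference, ∂[p,q] = q − p. For instance
  ∂AD = D − A.
As a 8×24 matrix over Z this has rank 7, with invariant factors (1,1,1,1,1,1,1).

Boundary ∂_2: C_2 → C_1 maps a triangle to the signed sum of its edges. For instance
  ∂AGJ = GJ − AJ + AG,
  ∂AGL = GL − AL + AG.
The resulting 24×16 matrix has rank 15, and its Smith normal form has invariant factors (1,1,1,1,1,1,1,1,1,1,1,1,1,1,1).

Computing H_k = (kernel of ∂_k) / (image of ∂_{k+1}):

  H_0: rank C_0 − rank ∂_1 = 8 − 7 = 1, and the invariant factors of ∂_1 are all 1, so H_0 = Z.
  H_1: rank ker ∂_1 − rank ∂_2 = (24 − 7) − 15 = 2, and the invariant factors of ∂_2 are all 1, so H_1 = Z^2.
  H_2: rank ker ∂_2 − rank ∂_3 = (16 − 15) − 0 = 1, and there is no ∂_3, so H_2 = Z.

As a check, the Euler characteristic is 8 − 24 + 16 = 0, which agrees with 1 − 2 + 1 = 0.
(K is a triangulation of the torus T^2.)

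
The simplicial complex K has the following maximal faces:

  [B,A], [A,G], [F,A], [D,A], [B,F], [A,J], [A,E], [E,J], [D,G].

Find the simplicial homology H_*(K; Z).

H_0 = Z,  H_1 = Z^3.

We work with the vertex ordering A < B < D < E < F < G < J. The simplices of K, each written with vertices in increasing order, are:

  0-simplices (7): A, B, D, E, F, G, J
  1-simplices (9): AB, AD, AE, AF, AG, AJ, BF, DG, EJ

Hence C_0 ≅ Z^7, C_1 ≅ Z^9.

The boundary map ∂_1: C_1 → C_0 sends each edge [p,q] (with p < q) to q − p. For instance
  ∂DG = G − D.
As a 7×9 matrix over Z this has rank 6, with invariant factors (1,1,1,1,1,1).

From H_k ≅ ker(∂_k) / im(∂_{k+1}) we obtain:

  H_0: rank C_0 − rank ∂_1 = 7 − 6 = 1, and the invariant factors of ∂_1 are all 1, so H_0 ≅ Z.
  H_1: rank ker ∂_1 − rank ∂_2 = (9 − 6) − 0 = 3, and there is no ∂_2, so H_1 ≅ Z^3.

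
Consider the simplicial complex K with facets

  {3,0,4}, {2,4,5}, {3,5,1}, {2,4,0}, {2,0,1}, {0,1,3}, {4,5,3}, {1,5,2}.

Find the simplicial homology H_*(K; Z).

H_0 ≅ Z,  H_1 = 0,  H_2 ≅ Z.

Fix the vertex order 0 < 1 < 2 < 3 < 4 < 5 and write every simplex with vertices in increasing order. Then dim K = 2 and the simplices of K are:

  0-simplices (6): [0], [1], [2], [3], [4], [5]
  1-simplices (12): [0,1], [0,2], [0,3], [0,4], [1,2], [1,3], [1,5], [2,4], [2,5], [3,4], [3,5], [4,5]
  2-simplices (8): [0,1,2], [0,1,3], [0,2,4], [0,3,4], [1,2,5], [1,3,5], [2,4,5], [3,4,5]

Hence C_0 ≅ Z^6, C_1 ≅ Z^12, C_2 ≅ Z^8.

∂_1: C_1 → C_0 is given by ∂[p,q] = [q] − [p]. For instance
  ∂[3,5] = [5] − [3].
The resulting 6×12 matrix has rank 5, and its Smith normal form has invariant factors (1,1,1,1,1).

∂_2: C_2 → C_1 sends each 2-simplex [p,q,r] to [q,r] − [p,r] + [p,q]. For instance
  ∂[1,2,5] = [2,5] − [1,5] + [1,2],
  ∂[0,1,3] = [1,3] − [0,3] + [0,1].
The resulting 12×8 matrix has rank 7, and its Smith normal form has invariant factors (1,1,1,1,1,1,1).

Reading off H_k = ker ∂_k / im ∂_{k+1}:

  H_0: rank C_0 − rank ∂_1 = 6 − 5 = 1, and the invariant factors of ∂_1 are all 1, so H_0 = Z.
  H_1: rank ker ∂_1 − rank ∂_2 = (12 − 5) − 7 = 0, and the invariant factors of ∂_2 are all 1, so H_1 = 0.
  H_2: rank ker ∂_2 − rank ∂_3 = (8 − 7) − 0 = 1, and there is no ∂_3, so H_2 = Z.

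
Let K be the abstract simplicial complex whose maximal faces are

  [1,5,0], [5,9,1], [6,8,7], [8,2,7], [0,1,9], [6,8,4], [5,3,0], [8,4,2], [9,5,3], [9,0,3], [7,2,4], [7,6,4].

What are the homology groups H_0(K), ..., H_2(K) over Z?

Take the total order 0 < 1 < 2 < 3 < 4 < 5 < 6 < 7 < 8 < 9 on the vertex set. Then K (dimension 2) consists of the simplices:

  0-simplices (10): [0], [1], [2], [3], [4], [5], [6], [7], [8], [9]
  1-simplices (18): [0,1], [0,3], [0,5], [0,9], [1,5], [1,9], [2,4], [2,7], [2,8], [3,5], [3,9], [4,6], [4,7], [4,8], [5,9], [6,7], [6,8], [7,8]
  2-simplices (12): [0,1,5], [0,1,9], [0,3,5], [0,3,9], [1,5,9], [2,4,7], [2,4,8], [2,7,8], [3,5,9], [4,6,7], [4,6,8], [6,7,8]

Hence C_0 ≅ Z^10, C_1 ≅ Z^18, C_2 ≅ Z^12.

Boundary ∂_1: C_1 → C_0 maps an edge to its endpoints' difference, ∂[p,q] = q − p.
This gives a 10×18 integer matrix of rank 8; reducing to Smith normal form yields diagonal entries (1,1,1,1,1,1,1,1).

Boundary ∂_2: C_2 → C_1 maps a triangle to the signed sum of its edges. For instance
  ∂[3,5,9] = [5,9] − [3,9] + [3,5],
  ∂[0,1,5] = [1,5] − [0,5] + [0,1].
The 18×12 boundary matrix has rank 10 and Smith normal form diag(1,1,1,1,1,1,1,1,1,1).

Reading off H_k = ker ∂_k / im ∂_{k+1}:

  H_0: rank C_0 − rank ∂_1 = 10 − 8 = 2, and the invariant factors of ∂_1 are all 1, so H_0 ≅ Z^2.
  H_1: rank ker ∂_1 − rank ∂_2 = (18 − 8) − 10 = 0, and the invariant factors of ∂_2 are all 1, so H_1 ≅ 0.
  H_2: rank ker ∂_2 − rank ∂_3 = (12 − 10) − 0 = 2, and there is no ∂_3, so H_2 ≅ Z^2.

H_0 ≅ Z^2,  H_1 = 0,  H_2 ≅ Z^2.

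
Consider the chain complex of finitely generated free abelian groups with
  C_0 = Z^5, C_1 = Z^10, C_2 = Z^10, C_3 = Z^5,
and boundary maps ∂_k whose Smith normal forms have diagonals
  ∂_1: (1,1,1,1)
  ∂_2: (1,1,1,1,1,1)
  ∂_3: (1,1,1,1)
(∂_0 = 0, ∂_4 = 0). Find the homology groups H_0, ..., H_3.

H_0 = Z,  H_1 = 0,  H_2 = 0,  H_3 = Z.

H_0: b_0 = 5 − 0 − 4 = 1; torsion from ∂_1 factors > 1: none. So H_0 = Z.
H_1: b_1 = 10 − 4 − 6 = 0; torsion from ∂_2 factors > 1: none. So H_1 = 0.
H_2: b_2 = 10 − 6 − 4 = 0; torsion from ∂_3 factors > 1: none. So H_2 = 0.
H_3: b_3 = 5 − 4 − 0 = 1; torsion from ∂_4 factors > 1: none. So H_3 = Z.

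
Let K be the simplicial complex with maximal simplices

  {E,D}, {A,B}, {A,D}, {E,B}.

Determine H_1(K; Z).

We work with the vertex ordering A < B < D < E. The simplices of K, each written with vertices in increasing order, are:

  0-simplices (4): A, B, D, E
  1-simplices (4): AB, AD, BE, DE

giving chain groups C_0 ≅ Z^4, C_1 ≅ Z^4.

The boundary map ∂_1: C_1 → C_0 maps an edge to its endpoints' difference, ∂[p,q] = q − p. For instance
  ∂BE = E − B.
As a 4×4 matrix over Z this has rank 3, with invariant factors (1,1,1).

From H_k ≅ ker(∂_k) / im(∂_{k+1}) we obtain:

  H_1: rank ker ∂_1 − rank ∂_2 = (4 − 3) − 0 = 1, and there is no ∂_2, so H_1 ≅ Z.

H_1 ≅ Z.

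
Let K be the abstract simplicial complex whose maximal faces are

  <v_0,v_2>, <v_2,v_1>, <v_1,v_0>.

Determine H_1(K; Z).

H_1 ≅ Z.

We work with the vertex ordering v_0 < v_1 < v_2. The simplices of K, each written with vertices in increasing order, are:

  0-simplices (3): [v_0], [v_1], [v_2]
  1-simplices (3): [v_0,v_1], [v_0,v_2], [v_1,v_2]

Hence C_0 ≅ Z^3, C_1 ≅ Z^3.

The boundary map ∂_1: C_1 → C_0 sends each edge [p,q] (with p < q) to q − p.
This gives a 3×3 integer matrix of rank 2; reducing to Smith normal form yields diagonal entries (1,1).

From H_k ≅ ker(∂_k) / im(∂_{k+1}) we obtain:

  H_1: rank ker ∂_1 − rank ∂_2 = (3 − 2) − 0 = 1, and there is no ∂_2, so H_1 = Z.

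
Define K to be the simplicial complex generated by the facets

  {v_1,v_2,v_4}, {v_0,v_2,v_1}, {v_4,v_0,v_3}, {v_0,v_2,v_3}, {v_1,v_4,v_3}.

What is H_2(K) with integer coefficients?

H_2 ≅ 0.

We work with the vertex ordering v_0 < v_1 < v_2 < v_3 < v_4. The simplices of K, each written with vertices in increasing order, are:

  0-simplices (5): [v_0], [v_1], [v_2], [v_3], [v_4]
  1-simplices (10): [v_0,v_1], [v_0,v_2], [v_0,v_3], [v_0,v_4], [v_1,v_2], [v_1,v_3], [v_1,v_4], [v_2,v_3], [v_2,v_4], [v_3,v_4]
  2-simplices (5): [v_0,v_1,v_2], [v_0,v_2,v_3], [v_0,v_3,v_4], [v_1,v_2,v_4], [v_1,v_3,v_4]

so the chain groups are C_0 ≅ Z^5, C_1 ≅ Z^10, C_2 ≅ Z^5.

∂_1: C_1 → C_0 sends each edge [p,q] (with p < q) to q − p. For instance
  ∂[v_0,v_4] = [v_4] − [v_0].
As a 5×10 matrix over Z this has rank 4, with invariant factors (1,1,1,1).

The boundary map ∂_2: C_2 → C_1 sends each 2-simplex [p,q,r] to [q,r] − [p,r] + [p,q]. For instance
  ∂[v_0,v_3,v_4] = [v_3,v_4] − [v_0,v_4] + [v_0,v_3],
  ∂[v_0,v_1,v_2] = [v_1,v_2] − [v_0,v_2] + [v_0,v_1].
The 10×5 boundary matrix has rank 5 and Smith normal form diag(1,1,1,1,1).

From H_k ≅ ker(∂_k) / im(∂_{k+1}) we obtain:

  H_2: rank ker ∂_2 − rank ∂_3 = (5 − 5) − 0 = 0, and there is no ∂_3, so H_2 = 0.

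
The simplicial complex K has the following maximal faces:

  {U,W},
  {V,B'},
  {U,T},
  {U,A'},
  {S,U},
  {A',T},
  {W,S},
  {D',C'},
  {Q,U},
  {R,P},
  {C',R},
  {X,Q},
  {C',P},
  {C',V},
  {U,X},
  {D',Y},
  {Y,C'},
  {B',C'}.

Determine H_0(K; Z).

H_0 = Z^2.

Fix the vertex order P < Q < R < S < T < U < V < W < X < Y < A' < B' < C' < D' and write every simplex with vertices in increasing order. Then dim K = 1 and the simplices of K are:

  0-simplices (14): [P], [Q], [R], [S], [T], [U], [V], [W], [X], [Y], [A'], [B'], [C'], [D']
  1-simplices (18): [P,R], [P,C'], [Q,U], [Q,X], [R,C'], [S,U], [S,W], [T,U], [T,A'], [U,W], [U,X], [U,A'], [V,B'], [V,C'], [Y,C'], [Y,D'], [B',C'], [C',D']

so the chain groups are C_0 ≅ Z^14, C_1 ≅ Z^18.

The boundary map ∂_1: C_1 → C_0 sends each edge [p,q] (with p < q) to q − p.
The resulting 14×18 matrix has rank 12, and its Smith normal form has invariant factors (1,1,1,1,1,1,1,1,1,1,1,1).

Reading off H_k = ker ∂_k / im ∂_{k+1}:

  H_0: rank C_0 − rank ∂_1 = 14 − 12 = 2, and the invariant factors of ∂_1 are all 1, so H_0 = Z^2.

(K is a triangulation of the disjoint union of a wedge of 3 circles and a wedge of 3 circles.)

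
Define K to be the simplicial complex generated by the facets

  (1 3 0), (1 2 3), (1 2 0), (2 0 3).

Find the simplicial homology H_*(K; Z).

Fix the vertex order 0 < 1 < 2 < 3 and write every simplex with vertices in increasing order. Then dim K = 2 and the simplices of K are:

  0-simplices (4): [0], [1], [2], [3]
  1-simplices (6): [0,1], [0,2], [0,3], [1,2], [1,3], [2,3]
  2-simplices (4): [0,1,2], [0,1,3], [0,2,3], [1,2,3]

giving chain groups C_0 ≅ Z^4, C_1 ≅ Z^6, C_2 ≅ Z^4.

∂_1: C_1 → C_0 is given by ∂[p,q] = [q] − [p].
The 4×6 boundary matrix has rank 3 and Smith normal form diag(1,1,1).

Boundary ∂_2: C_2 → C_1 sends each 2-simplex [p,q,r] to [q,r] − [p,r] + [p,q]. For instance
  ∂[0,1,2] = [1,2] − [0,2] + [0,1],
  ∂[0,1,3] = [1,3] − [0,3] + [0,1].
As a 6×4 matrix over Z this has rank 3, with invariant factors (1,1,1).

From H_k ≅ ker(∂_k) / im(∂_{k+1}) we obtain:

  H_0: rank C_0 − rank ∂_1 = 4 − 3 = 1, and the invariant factors of ∂_1 are all 1, so H_0 = Z.
  H_1: rank ker ∂_1 − rank ∂_2 = (6 − 3) − 3 = 0, and the invariant factors of ∂_2 are all 1, so H_1 = 0.
  H_2: rank ker ∂_2 − rank ∂_3 = (4 − 3) − 0 = 1, and there is no ∂_3, so H_2 = Z.

As a check, the Euler characteristic is 4 − 6 + 4 = 2, which agrees with 1 − 0 + 1 = 2.
(K is a triangulation of the 2-sphere S^2.)

H_0 ≅ Z,  H_1 = 0,  H_2 ≅ Z.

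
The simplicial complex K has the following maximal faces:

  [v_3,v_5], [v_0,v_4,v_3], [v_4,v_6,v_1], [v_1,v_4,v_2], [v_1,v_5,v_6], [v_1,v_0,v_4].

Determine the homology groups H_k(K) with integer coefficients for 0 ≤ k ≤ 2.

K has 7 vertices, 12 edges, 5 triangles.
rank ∂_0 = 0, rank ∂_1 = 6 ⇒ b_0 = 7 − 0 − 6 = 1; all invariant factors of ∂_1 are 1 so no torsion. So H_0 = Z.
rank ∂_1 = 6, rank ∂_2 = 5 ⇒ b_1 = 12 − 6 − 5 = 1; all invariant factors of ∂_2 are 1 so no torsion. So H_1 = Z.
rank ∂_2 = 5, rank ∂_3 = 0 ⇒ b_2 = 5 − 5 − 0 = 0. So H_2 = 0.

H_0 = Z,  H_1 = Z,  H_2 = 0.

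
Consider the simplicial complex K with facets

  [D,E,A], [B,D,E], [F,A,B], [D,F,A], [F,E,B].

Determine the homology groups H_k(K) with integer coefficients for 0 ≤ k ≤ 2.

H_0 = Z,  H_1 = Z,  H_2 = 0.

K has 5 vertices, 10 edges, 5 triangles.
rank ∂_0 = 0, rank ∂_1 = 4 ⇒ b_0 = 5 − 0 − 4 = 1; all invariant factors of ∂_1 are 1 so no torsion. So H_0 ≅ Z.
rank ∂_1 = 4, rank ∂_2 = 5 ⇒ b_1 = 10 − 4 − 5 = 1; all invariant factors of ∂_2 are 1 so no torsion. So H_1 ≅ Z.
rank ∂_2 = 5, rank ∂_3 = 0 ⇒ b_2 = 5 − 5 − 0 = 0. So H_2 ≅ 0.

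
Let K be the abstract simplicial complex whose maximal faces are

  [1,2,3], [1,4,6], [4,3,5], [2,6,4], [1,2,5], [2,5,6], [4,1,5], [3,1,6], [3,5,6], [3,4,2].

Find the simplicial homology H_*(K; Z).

H_0 ≅ Z,  H_1 ≅ Z_2,  H_2 = 0.

We work with the vertex ordering 1 < 2 < 3 < 4 < 5 < 6. The simplices of K, each written with vertices in increasing order, are:

  0-simplices (6): [1], [2], [3], [4], [5], [6]
  1-simplices (15): [1,2], [1,3], [1,4], [1,5], [1,6], [2,3], [2,4], [2,5], [2,6], [3,4], [3,5], [3,6], [4,5], [4,6], [5,6]
  2-simplices (10): [1,2,3], [1,2,5], [1,3,6], [1,4,5], [1,4,6], [2,3,4], [2,4,6], [2,5,6], [3,4,5], [3,5,6]

Hence C_0 ≅ Z^6, C_1 ≅ Z^15, C_2 ≅ Z^10.

Boundary ∂_1: C_1 → C_0 sends each edge [p,q] (with p < q) to q − p. For instance
  ∂[1,4] = [4] − [1].
The 6×15 boundary matrix has rank 5 and Smith normal form diag(1,1,1,1,1).

∂_2: C_2 → C_1 sends each 2-simplex [p,q,r] to [q,r] − [p,r] + [p,q]. For instance
  ∂[1,3,6] = [3,6] − [1,6] + [1,3],
  ∂[1,2,3] = [2,3] − [1,3] + [1,2].
The 15×10 boundary matrix has rank 10 and Smith normal form diag(1,1,1,1,1,1,1,1,1,2).

Now H_k = ker ∂_k / im ∂_{k+1}, so:

  H_0: rank C_0 − rank ∂_1 = 6 − 5 = 1, and the invariant factors of ∂_1 are all 1, so H_0 = Z.
  H_1: rank ker ∂_1 − rank ∂_2 = (15 − 5) − 10 = 0, and ∂_2 has invariant factor 2 > 1, so H_1 = Z_2.
  H_2: rank ker ∂_2 − rank ∂_3 = (10 − 10) − 0 = 0, and there is no ∂_3, so H_2 = 0.

(K is a triangulation of the real projective plane RP^2.)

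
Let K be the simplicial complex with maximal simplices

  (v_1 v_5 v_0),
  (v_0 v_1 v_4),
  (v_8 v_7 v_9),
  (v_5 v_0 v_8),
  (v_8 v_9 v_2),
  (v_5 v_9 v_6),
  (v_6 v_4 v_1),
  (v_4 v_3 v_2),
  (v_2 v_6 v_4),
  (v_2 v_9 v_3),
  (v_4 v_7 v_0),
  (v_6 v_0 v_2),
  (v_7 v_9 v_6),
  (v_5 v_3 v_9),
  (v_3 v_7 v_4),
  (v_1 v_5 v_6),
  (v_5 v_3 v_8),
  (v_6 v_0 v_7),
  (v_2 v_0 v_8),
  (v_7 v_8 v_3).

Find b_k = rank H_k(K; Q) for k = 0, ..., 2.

b_0 = 1, b_1 = 1, b_2 = 0.

Order the vertices as v_0 < v_1 < v_2 < v_3 < v_4 < v_5 < v_6 < v_7 < v_8 < v_9. Listing each simplex with vertices in this order, K has dimension 2 with simplices:

  0-simplices (10): [v_0], [v_1], [v_2], [v_3], [v_4], [v_5], [v_6], [v_7], [v_8], [v_9]
  1-simplices (30): (30 of them)
  2-simplices (20): (20 of them)

so the chain groups are C_0 ≅ Z^10, C_1 ≅ Z^30, C_2 ≅ Z^20.

The boundary map ∂_1: C_1 → C_0 is given by ∂[p,q] = [q] − [p].
The 10×30 boundary matrix has rank 9 and Smith normal form diag(1,1,1,1,1,1,1,1,1).

Boundary ∂_2: C_2 → C_1 sends each 2-simplex [p,q,r] to [q,r] − [p,r] + [p,q]. For instance
  ∂[v_0,v_2,v_8] = [v_2,v_8] − [v_0,v_8] + [v_0,v_2],
  ∂[v_6,v_7,v_9] = [v_7,v_9] − [v_6,v_9] + [v_6,v_7].
As a 30×20 matrix over Z this has rank 20, with invariant factors (1,1,1,1,1,1,1,1,1,1,1,1,1,1,1,1,1,1,1,2).

From H_k ≅ ker(∂_k) / im(∂_{k+1}) we obtain:

  H_0: rank C_0 − rank ∂_1 = 10 − 9 = 1, and the invariant factors of ∂_1 are all 1, so H_0 ≅ Z.
  H_1: rank ker ∂_1 − rank ∂_2 = (30 − 9) − 20 = 1, and ∂_2 has invariant factor 2 > 1, so H_1 ≅ Z ⊕ Z/2.
  H_2: rank ker ∂_2 − rank ∂_3 = (20 − 20) − 0 = 0, and there is no ∂_3, so H_2 ≅ 0.

Hence the Betti numbers are b_0 = 1, b_1 = 1, b_2 = 0.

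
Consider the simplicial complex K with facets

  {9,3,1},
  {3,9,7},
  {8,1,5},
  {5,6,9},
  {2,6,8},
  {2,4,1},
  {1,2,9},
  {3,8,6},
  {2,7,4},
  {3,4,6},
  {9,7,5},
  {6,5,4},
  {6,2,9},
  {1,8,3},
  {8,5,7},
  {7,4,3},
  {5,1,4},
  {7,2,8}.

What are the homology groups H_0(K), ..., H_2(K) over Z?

K has 9 vertices, 27 edges, 18 triangles.
rank ∂_0 = 0, rank ∂_1 = 8 ⇒ b_0 = 9 − 0 − 8 = 1; all invariant factors of ∂_1 are 1 so no torsion. So H_0 = Z.
rank ∂_1 = 8, rank ∂_2 = 17 ⇒ b_1 = 27 − 8 − 17 = 2; all invariant factors of ∂_2 are 1 so no torsion. So H_1 = Z^2.
rank ∂_2 = 17, rank ∂_3 = 0 ⇒ b_2 = 18 − 17 − 0 = 1. So H_2 = Z.

H_0 ≅ Z,  H_1 ≅ Z^2,  H_2 ≅ Z.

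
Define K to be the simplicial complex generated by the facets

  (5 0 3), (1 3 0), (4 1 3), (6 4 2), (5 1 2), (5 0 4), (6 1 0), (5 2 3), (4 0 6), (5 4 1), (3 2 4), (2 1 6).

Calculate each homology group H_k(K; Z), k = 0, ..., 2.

Order the vertices as 0 < 1 < 2 < 3 < 4 < 5 < 6. Listing each simplex with vertices in this order, K has dimension 2 with simplices:

  0-simplices (7): [0], [1], [2], [3], [4], [5], [6]
  1-simplices (18): [0,1], [0,3], [0,4], [0,5], [0,6], [1,2], [1,3], [1,4], [1,5], [1,6], [2,3], [2,4], [2,5], [2,6], [3,4], [3,5], [4,5], [4,6]
  2-simplices (12): [0,1,3], [0,1,6], [0,3,5], [0,4,5], [0,4,6], [1,2,5], [1,2,6], [1,3,4], [1,4,5], [2,3,4], [2,3,5], [2,4,6]

Hence C_0 ≅ Z^7, C_1 ≅ Z^18, C_2 ≅ Z^12.

The boundary map ∂_1: C_1 → C_0 sends each edge [p,q] (with p < q) to q − p.
The resulting 7×18 matrix has rank 6, and its Smith normal form has invariant factors (1,1,1,1,1,1).

The boundary map ∂_2: C_2 → C_1 acts by ∂[p,q,r] = [q,r] − [p,r] + [p,q]. For instance
  ∂[1,2,6] = [2,6] − [1,6] + [1,2],
  ∂[1,4,5] = [4,5] − [1,5] + [1,4].
This gives a 18×12 integer matrix of rank 12; reducing to Smith normal form yields diagonal entries (1,1,1,1,1,1,1,1,1,1,1,2).

Reading off H_k = ker ∂_k / im ∂_{k+1}:

  H_0: rank C_0 − rank ∂_1 = 7 − 6 = 1, and the invariant factors of ∂_1 are all 1, so H_0 = Z.
  H_1: rank ker ∂_1 − rank ∂_2 = (18 − 6) − 12 = 0, and ∂_2 has invariant factor 2 > 1, so H_1 = Z/2Z.
  H_2: rank ker ∂_2 − rank ∂_3 = (12 − 12) − 0 = 0, and there is no ∂_3, so H_2 = 0.

H_0 ≅ Z,  H_1 ≅ Z/2Z,  H_2 = 0.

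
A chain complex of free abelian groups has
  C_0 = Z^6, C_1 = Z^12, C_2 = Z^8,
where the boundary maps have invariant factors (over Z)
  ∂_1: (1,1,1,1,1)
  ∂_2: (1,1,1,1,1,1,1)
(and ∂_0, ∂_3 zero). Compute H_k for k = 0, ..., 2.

H_0 = Z,  H_1 = 0,  H_2 = Z.

H_0: b_0 = 6 − 0 − 5 = 1; torsion from ∂_1 factors > 1: none. So H_0 = Z.
H_1: b_1 = 12 − 5 − 7 = 0; torsion from ∂_2 factors > 1: none. So H_1 = 0.
H_2: b_2 = 8 − 7 − 0 = 1; torsion from ∂_3 factors > 1: none. So H_2 = Z.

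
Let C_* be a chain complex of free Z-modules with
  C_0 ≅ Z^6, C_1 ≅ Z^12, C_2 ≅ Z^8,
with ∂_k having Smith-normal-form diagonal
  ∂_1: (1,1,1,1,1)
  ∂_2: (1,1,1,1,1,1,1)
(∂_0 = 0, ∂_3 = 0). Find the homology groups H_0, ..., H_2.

H_0 = Z,  H_1 = 0,  H_2 = Z.

H_0: b_0 = 6 − 0 − 5 = 1; torsion from ∂_1 factors > 1: none. So H_0 = Z.
H_1: b_1 = 12 − 5 − 7 = 0; torsion from ∂_2 factors > 1: none. So H_1 = 0.
H_2: b_2 = 8 − 7 − 0 = 1; torsion from ∂_3 factors > 1: none. So H_2 = Z.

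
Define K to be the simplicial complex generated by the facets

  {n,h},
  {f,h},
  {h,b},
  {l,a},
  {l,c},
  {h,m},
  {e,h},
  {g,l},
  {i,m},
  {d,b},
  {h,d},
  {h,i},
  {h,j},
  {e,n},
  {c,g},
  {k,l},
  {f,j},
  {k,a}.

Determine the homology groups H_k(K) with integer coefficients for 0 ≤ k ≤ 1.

H_0 ≅ Z^2,  H_1 ≅ Z^6.

K has 14 vertices, 18 edges.
rank ∂_0 = 0, rank ∂_1 = 12 ⇒ b_0 = 14 − 0 − 12 = 2; all invariant factors of ∂_1 are 1 so no torsion. So H_0 = Z^2.
rank ∂_1 = 12, rank ∂_2 = 0 ⇒ b_1 = 18 − 12 − 0 = 6. So H_1 = Z^6.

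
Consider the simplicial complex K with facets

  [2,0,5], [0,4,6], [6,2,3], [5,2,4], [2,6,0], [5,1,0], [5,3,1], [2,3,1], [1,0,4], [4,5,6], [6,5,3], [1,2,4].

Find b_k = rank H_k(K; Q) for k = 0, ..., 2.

b_0 = 1, b_1 = 0, b_2 = 0.

Take the total order 0 < 1 < 2 < 3 < 4 < 5 < 6 on the vertex set. Then K (dimension 2) consists of the simplices:

  0-simplices (7): [0], [1], [2], [3], [4], [5], [6]
  1-simplices (18): [0,1], [0,2], [0,4], [0,5], [0,6], [1,2], [1,3], [1,4], [1,5], [2,3], [2,4], [2,5], [2,6], [3,5], [3,6], [4,5], [4,6], [5,6]
  2-simplices (12): [0,1,4], [0,1,5], [0,2,5], [0,2,6], [0,4,6], [1,2,3], [1,2,4], [1,3,5], [2,3,6], [2,4,5], [3,5,6], [4,5,6]

giving chain groups C_0 ≅ Z^7, C_1 ≅ Z^18, C_2 ≅ Z^12.

Boundary ∂_1: C_1 → C_0 sends each edge [p,q] (with p < q) to q − p.
This gives a 7×18 integer matrix of rank 6; reducing to Smith normal form yields diagonal entries (1,1,1,1,1,1).

The boundary map ∂_2: C_2 → C_1 sends each 2-simplex [p,q,r] to [q,r] − [p,r] + [p,q]. For instance
  ∂[1,2,3] = [2,3] − [1,3] + [1,2],
  ∂[2,3,6] = [3,6] − [2,6] + [2,3].
The 18×12 boundary matrix has rank 12 and Smith normal form diag(1,1,1,1,1,1,1,1,1,1,1,2).

From H_k ≅ ker(∂_k) / im(∂_{k+1}) we obtain:

  H_0: rank C_0 − rank ∂_1 = 7 − 6 = 1, and the invariant factors of ∂_1 are all 1, so H_0 ≅ Z.
  H_1: rank ker ∂_1 − rank ∂_2 = (18 − 6) − 12 = 0, and ∂_2 has invariant factor 2 > 1, so H_1 ≅ Z/2.
  H_2: rank ker ∂_2 − rank ∂_3 = (12 − 12) − 0 = 0, and there is no ∂_3, so H_2 ≅ 0.

As a check, the Euler characteristic is 7 − 18 + 12 = 1, which agrees with 1 − 0 + 0 = 1.

Hence the Betti numbers are b_0 = 1, b_1 = 0, b_2 = 0.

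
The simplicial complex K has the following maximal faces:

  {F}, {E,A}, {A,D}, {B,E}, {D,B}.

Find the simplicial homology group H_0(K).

H_0 = Z^2.

We work with the vertex ordering A < B < D < E < F. The simplices of K, each written with vertices in increasing order, are:

  0-simplices (5): A, B, D, E, F
  1-simplices (4): AD, AE, BD, BE

Hence C_0 ≅ Z^5, C_1 ≅ Z^4.

The boundary map ∂_1: C_1 → C_0 sends each edge [p,q] (with p < q) to q − p.
The resulting 5×4 matrix has rank 3, and its Smith normal form has invariant factors (1,1,1).

From H_k ≅ ker(∂_k) / im(∂_{k+1}) we obtain:

  H_0: rank C_0 − rank ∂_1 = 5 − 3 = 2, and the invariant factors of ∂_1 are all 1, so H_0 = Z^2.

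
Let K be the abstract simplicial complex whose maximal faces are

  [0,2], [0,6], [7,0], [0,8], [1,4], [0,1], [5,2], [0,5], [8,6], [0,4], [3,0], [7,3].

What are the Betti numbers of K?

b_0 = 1, b_1 = 4.

We work with the vertex ordering 0 < 1 < 2 < 3 < 4 < 5 < 6 < 7 < 8. The simplices of K, each written with vertices in increasing order, are:

  0-simplices (9): [0], [1], [2], [3], [4], [5], [6], [7], [8]
  1-simplices (12): [0,1], [0,2], [0,3], [0,4], [0,5], [0,6], [0,7], [0,8], [1,4], [2,5], [3,7], [6,8]

giving chain groups C_0 ≅ Z^9, C_1 ≅ Z^12.

∂_1: C_1 → C_0 maps an edge to its endpoints' difference, ∂[p,q] = q − p.
The resulting 9×12 matrix has rank 8, and its Smith normal form has invariant factors (1,1,1,1,1,1,1,1).

Reading off H_k = ker ∂_k / im ∂_{k+1}:

  H_0: rank C_0 − rank ∂_1 = 9 − 8 = 1, and the invariant factors of ∂_1 are all 1, so H_0 = Z.
  H_1: rank ker ∂_1 − rank ∂_2 = (12 − 8) − 0 = 4, and there is no ∂_2, so H_1 = Z^4.

Hence the Betti numbers are b_0 = 1, b_1 = 4.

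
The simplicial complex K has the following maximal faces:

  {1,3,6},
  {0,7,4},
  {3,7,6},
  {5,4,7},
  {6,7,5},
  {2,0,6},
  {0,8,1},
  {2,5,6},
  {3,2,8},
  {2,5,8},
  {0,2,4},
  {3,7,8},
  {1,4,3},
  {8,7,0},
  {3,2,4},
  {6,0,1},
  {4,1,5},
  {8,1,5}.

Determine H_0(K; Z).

K has 9 vertices, 27 edges, 18 triangles.
rank ∂_0 = 0, rank ∂_1 = 8 ⇒ b_0 = 9 − 0 − 8 = 1; all invariant factors of ∂_1 are 1 so no torsion. So H_0 = Z.

H_0 ≅ Z.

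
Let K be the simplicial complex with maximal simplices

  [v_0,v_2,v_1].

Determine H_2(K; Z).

Take the total order v_0 < v_1 < v_2 on the vertex set. Then K (dimension 2) consists of the simplices:

  0-simplices (3): [v_0], [v_1], [v_2]
  1-simplices (3): [v_0,v_1], [v_0,v_2], [v_1,v_2]
  2-simplices (1): [v_0,v_1,v_2]

so the chain groups are C_0 ≅ Z^3, C_1 ≅ Z^3, C_2 ≅ Z^1.

The boundary map ∂_1: C_1 → C_0 sends each edge [p,q] (with p < q) to q − p. For instance
  ∂[v_0,v_2] = [v_2] − [v_0].
As a 3×3 matrix over Z this has rank 2, with invariant factors (1,1).

∂_2: C_2 → C_1 sends each 2-simplex [p,q,r] to [q,r] − [p,r] + [p,q]. For instance
  ∂[v_0,v_1,v_2] = [v_1,v_2] − [v_0,v_2] + [v_0,v_1].
The resulting 3×1 matrix has rank 1, and its Smith normal form has invariant factors (1).

From H_k ≅ ker(∂_k) / im(∂_{k+1}) we obtain:

  H_2: rank ker ∂_2 − rank ∂_3 = (1 − 1) − 0 = 0, and there is no ∂_3, so H_2 = 0.

H_2 ≅ 0.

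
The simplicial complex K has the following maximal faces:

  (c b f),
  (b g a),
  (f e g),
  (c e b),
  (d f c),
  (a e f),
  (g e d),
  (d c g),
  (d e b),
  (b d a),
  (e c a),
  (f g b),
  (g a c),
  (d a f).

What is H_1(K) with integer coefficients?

H_1 = Z^2.

Order the vertices as a < b < c < d < e < f < g. Listing each simplex with vertices in this order, K has dimension 2 with simplices:

  0-simplices (7): a, b, c, d, e, f, g
  1-simplices (21): ab, ac, ad, ae, af, ag, bc, bd, be, bf, bg, cd, ce, cf, cg, de, df, dg, ef, eg, fg
  2-simplices (14): abd, abg, ace, acg, adf, aef, bce, bcf, bde, bfg, cdf, cdg, deg, efg

giving chain groups C_0 ≅ Z^7, C_1 ≅ Z^21, C_2 ≅ Z^14.

Boundary ∂_1: C_1 → C_0 sends each edge [p,q] (with p < q) to q − p. For instance
  ∂dg = g − d.
The 7×21 boundary matrix has rank 6 and Smith normal form diag(1,1,1,1,1,1).

∂_2: C_2 → C_1 acts by ∂[p,q,r] = [q,r] − [p,r] + [p,q]. For instance
  ∂abg = bg − ag + ab,
  ∂acg = cg − ag + ac.
This gives a 21×14 integer matrix of rank 13; reducing to Smith normal form yields diagonal entries (1,1,1,1,1,1,1,1,1,1,1,1,1).

Computing H_k = (kernel of ∂_k) / (image of ∂_{k+1}):

  H_1: rank ker ∂_1 − rank ∂_2 = (21 − 6) − 13 = 2, and the invariant factors of ∂_2 are all 1, so H_1 ≅ Z^2.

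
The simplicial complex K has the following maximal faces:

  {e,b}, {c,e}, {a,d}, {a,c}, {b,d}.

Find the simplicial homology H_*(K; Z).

We work with the vertex ordering a < b < c < d < e. The simplices of K, each written with vertices in increasing order, are:

  0-simplices (5): a, b, c, d, e
  1-simplices (5): ac, ad, bd, be, ce

Hence C_0 ≅ Z^5, C_1 ≅ Z^5.

Boundary ∂_1: C_1 → C_0 sends each edge [p,q] (with p < q) to q − p.
The resulting 5×5 matrix has rank 4, and its Smith normal form has invariant factors (1,1,1,1).

Now H_k = ker ∂_k / im ∂_{k+1}, so:

  H_0: rank C_0 − rank ∂_1 = 5 − 4 = 1, and the invariant factors of ∂_1 are all 1, so H_0 ≅ Z.
  H_1: rank ker ∂_1 − rank ∂_2 = (5 − 4) − 0 = 1, and there is no ∂_2, so H_1 ≅ Z.

As a check, the Euler characteristic is 5 − 5 = 0, which agrees with 1 − 1 = 0.

H_0 ≅ Z,  H_1 ≅ Z.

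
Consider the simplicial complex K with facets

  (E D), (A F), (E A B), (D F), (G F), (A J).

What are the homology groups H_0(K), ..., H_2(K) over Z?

Fix the vertex order A < B < D < E < F < G < J and write every simplex with vertices in increasing order. Then dim K = 2 and the simplices of K are:

  0-simplices (7): A, B, D, E, F, G, J
  1-simplices (8): AB, AE, AF, AJ, BE, DE, DF, FG
  2-simplices (1): ABE

Hence C_0 ≅ Z^7, C_1 ≅ Z^8, C_2 ≅ Z^1.

Boundary ∂_1: C_1 → C_0 maps an edge to its endpoints' difference, ∂[p,q] = q − p. For instance
  ∂AB = B − A.
This gives a 7×8 integer matrix of rank 6; reducing to Smith normal form yields diagonal entries (1,1,1,1,1,1).

Boundary ∂_2: C_2 → C_1 maps a triangle to the signed sum of its edges. For instance
  ∂ABE = BE − AE + AB.
This gives a 8×1 integer matrix of rank 1; reducing to Smith normal form yields diagonal entries (1).

Reading off H_k = ker ∂_k / im ∂_{k+1}:

  H_0: rank C_0 − rank ∂_1 = 7 − 6 = 1, and the invariant factors of ∂_1 are all 1, so H_0 ≅ Z.
  H_1: rank ker ∂_1 − rank ∂_2 = (8 − 6) − 1 = 1, and the invariant factors of ∂_2 are all 1, so H_1 ≅ Z.
  H_2: rank ker ∂_2 − rank ∂_3 = (1 − 1) − 0 = 0, and there is no ∂_3, so H_2 ≅ 0.

H_0 ≅ Z,  H_1 ≅ Z,  H_2 = 0.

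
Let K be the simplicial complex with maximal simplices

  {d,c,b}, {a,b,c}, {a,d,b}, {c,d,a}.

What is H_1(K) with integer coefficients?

Order the vertices as a < b < c < d. Listing each simplex with vertices in this order, K has dimension 2 with simplices:

  0-simplices (4): a, b, c, d
  1-simplices (6): ab, ac, ad, bc, bd, cd
  2-simplices (4): abc, abd, acd, bcd

Hence C_0 ≅ Z^4, C_1 ≅ Z^6, C_2 ≅ Z^4.

The boundary map ∂_1: C_1 → C_0 maps an edge to its endpoints' difference, ∂[p,q] = q − p. For instance
  ∂ac = c − a.
The 4×6 boundary matrix has rank 3 and Smith normal form diag(1,1,1).

Boundary ∂_2: C_2 → C_1 maps a triangle to the signed sum of its edges. For instance
  ∂acd = cd − ad + ac,
  ∂abd = bd − ad + ab.
The 6×4 boundary matrix has rank 3 and Smith normal form diag(1,1,1).

Now H_k = ker ∂_k / im ∂_{k+1}, so:

  H_1: rank ker ∂_1 − rank ∂_2 = (6 − 3) − 3 = 0, and the invariant factors of ∂_2 are all 1, so H_1 = 0.

(K is a triangulation of the 2-sphere S^2.)

H_1 ≅ 0.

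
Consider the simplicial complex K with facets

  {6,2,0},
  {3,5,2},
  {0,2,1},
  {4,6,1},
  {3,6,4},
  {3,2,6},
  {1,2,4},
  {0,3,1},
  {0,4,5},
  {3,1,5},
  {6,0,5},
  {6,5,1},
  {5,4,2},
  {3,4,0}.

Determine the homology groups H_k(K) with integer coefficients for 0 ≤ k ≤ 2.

H_0 = Z,  H_1 = Z^2,  H_2 = Z.

K has 7 vertices, 21 edges, 14 triangles.
rank ∂_0 = 0, rank ∂_1 = 6 ⇒ b_0 = 7 − 0 − 6 = 1; all invariant factors of ∂_1 are 1 so no torsion. So H_0 = Z.
rank ∂_1 = 6, rank ∂_2 = 13 ⇒ b_1 = 21 − 6 − 13 = 2; all invariant factors of ∂_2 are 1 so no torsion. So H_1 = Z^2.
rank ∂_2 = 13, rank ∂_3 = 0 ⇒ b_2 = 14 − 13 − 0 = 1. So H_2 = Z.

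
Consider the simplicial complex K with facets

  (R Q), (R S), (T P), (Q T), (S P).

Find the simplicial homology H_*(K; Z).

H_0 = Z,  H_1 = Z.

We work with the vertex ordering P < Q < R < S < T. The simplices of K, each written with vertices in increasing order, are:

  0-simplices (5): P, Q, R, S, T
  1-simplices (5): PS, PT, QR, QT, RS

giving chain groups C_0 ≅ Z^5, C_1 ≅ Z^5.

Boundary ∂_1: C_1 → C_0 is given by ∂[p,q] = [q] − [p]. For instance
  ∂QT = T − Q.
This gives a 5×5 integer matrix of rank 4; reducing to Smith normal form yields diagonal entries (1,1,1,1).

Now H_k = ker ∂_k / im ∂_{k+1}, so:

  H_0: rank C_0 − rank ∂_1 = 5 − 4 = 1, and the invariant factors of ∂_1 are all 1, so H_0 = Z.
  H_1: rank ker ∂_1 − rank ∂_2 = (5 − 4) − 0 = 1, and there is no ∂_2, so H_1 = Z.

(K is a triangulation of the circle S^1.)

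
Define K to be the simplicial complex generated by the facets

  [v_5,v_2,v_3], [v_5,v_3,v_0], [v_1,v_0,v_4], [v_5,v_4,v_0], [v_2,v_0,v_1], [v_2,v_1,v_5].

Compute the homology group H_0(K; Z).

H_0 ≅ Z.

Fix the vertex order v_0 < v_1 < v_2 < v_3 < v_4 < v_5 and write every simplex with vertices in increasing order. Then dim K = 2 and the simplices of K are:

  0-simplices (6): [v_0], [v_1], [v_2], [v_3], [v_4], [v_5]
  1-simplices (12): [v_0,v_1], [v_0,v_2], [v_0,v_3], [v_0,v_4], [v_0,v_5], [v_1,v_2], [v_1,v_4], [v_1,v_5], [v_2,v_3], [v_2,v_5], [v_3,v_5], [v_4,v_5]
  2-simplices (6): [v_0,v_1,v_2], [v_0,v_1,v_4], [v_0,v_3,v_5], [v_0,v_4,v_5], [v_1,v_2,v_5], [v_2,v_3,v_5]

so the chain groups are C_0 ≅ Z^6, C_1 ≅ Z^12, C_2 ≅ Z^6.

Boundary ∂_1: C_1 → C_0 is given by ∂[p,q] = [q] − [p]. For instance
  ∂[v_1,v_2] = [v_2] − [v_1].
The resulting 6×12 matrix has rank 5, and its Smith normal form has invariant factors (1,1,1,1,1).

Boundary ∂_2: C_2 → C_1 maps a triangle to the signed sum of its edges. For instance
  ∂[v_0,v_1,v_4] = [v_1,v_4] − [v_0,v_4] + [v_0,v_1],
  ∂[v_2,v_3,v_5] = [v_3,v_5] − [v_2,v_5] + [v_2,v_3].
This gives a 12×6 integer matrix of rank 6; reducing to Smith normal form yields diagonal entries (1,1,1,1,1,1).

Computing H_k = (kernel of ∂_k) / (image of ∂_{k+1}):

  H_0: rank C_0 − rank ∂_1 = 6 − 5 = 1, and the invariant factors of ∂_1 are all 1, so H_0 ≅ Z.

(K is a triangulation of the cylinder S^1 x I.)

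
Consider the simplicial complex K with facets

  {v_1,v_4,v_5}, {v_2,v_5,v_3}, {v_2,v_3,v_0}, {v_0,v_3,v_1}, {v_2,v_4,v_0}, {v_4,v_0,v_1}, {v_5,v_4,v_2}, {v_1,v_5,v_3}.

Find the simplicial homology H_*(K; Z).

Fix the vertex order v_0 < v_1 < v_2 < v_3 < v_4 < v_5 and write every simplex with vertices in increasing order. Then dim K = 2 and the simplices of K are:

  0-simplices (6): [v_0], [v_1], [v_2], [v_3], [v_4], [v_5]
  1-simplices (12): [v_0,v_1], [v_0,v_2], [v_0,v_3], [v_0,v_4], [v_1,v_3], [v_1,v_4], [v_1,v_5], [v_2,v_3], [v_2,v_4], [v_2,v_5], [v_3,v_5], [v_4,v_5]
  2-simplices (8): [v_0,v_1,v_3], [v_0,v_1,v_4], [v_0,v_2,v_3], [v_0,v_2,v_4], [v_1,v_3,v_5], [v_1,v_4,v_5], [v_2,v_3,v_5], [v_2,v_4,v_5]

giving chain groups C_0 ≅ Z^6, C_1 ≅ Z^12, C_2 ≅ Z^8.

Boundary ∂_1: C_1 → C_0 is given by ∂[p,q] = [q] − [p].
The resulting 6×12 matrix has rank 5, and its Smith normal form has invariant factors (1,1,1,1,1).

Boundary ∂_2: C_2 → C_1 maps a triangle to the signed sum of its edges. For instance
  ∂[v_1,v_4,v_5] = [v_4,v_5] − [v_1,v_5] + [v_1,v_4],
  ∂[v_0,v_2,v_3] = [v_2,v_3] − [v_0,v_3] + [v_0,v_2].
The resulting 12×8 matrix has rank 7, and its Smith normal form has invariant factors (1,1,1,1,1,1,1).

Reading off H_k = ker ∂_k / im ∂_{k+1}:

  H_0: rank C_0 − rank ∂_1 = 6 − 5 = 1, and the invariant factors of ∂_1 are all 1, so H_0 = Z.
  H_1: rank ker ∂_1 − rank ∂_2 = (12 − 5) − 7 = 0, and the invariant factors of ∂_2 are all 1, so H_1 = 0.
  H_2: rank ker ∂_2 − rank ∂_3 = (8 − 7) − 0 = 1, and there is no ∂_3, so H_2 = Z.

(K is a triangulation of the 2-sphere S^2.)

H_0 ≅ Z,  H_1 = 0,  H_2 ≅ Z.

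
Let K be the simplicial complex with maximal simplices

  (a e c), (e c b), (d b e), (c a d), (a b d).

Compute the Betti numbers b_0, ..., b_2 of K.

b_0 = 1, b_1 = 1, b_2 = 0.

Fix the vertex order a < b < c < d < e and write every simplex with vertices in increasing order. Then dim K = 2 and the simplices of K are:

  0-simplices (5): a, b, c, d, e
  1-simplices (10): ab, ac, ad, ae, bc, bd, be, cd, ce, de
  2-simplices (5): abd, acd, ace, bce, bde

so the chain groups are C_0 ≅ Z^5, C_1 ≅ Z^10, C_2 ≅ Z^5.

Boundary ∂_1: C_1 → C_0 is given by ∂[p,q] = [q] − [p]. For instance
  ∂ad = d − a.
The 5×10 boundary matrix has rank 4 and Smith normal form diag(1,1,1,1).

Boundary ∂_2: C_2 → C_1 maps a triangle to the signed sum of its edges. For instance
  ∂acd = cd − ad + ac,
  ∂abd = bd − ad + ab.
This gives a 10×5 integer matrix of rank 5; reducing to Smith normal form yields diagonal entries (1,1,1,1,1).

Reading off H_k = ker ∂_k / im ∂_{k+1}:

  H_0: rank C_0 − rank ∂_1 = 5 − 4 = 1, and the invariant factors of ∂_1 are all 1, so H_0 = Z.
  H_1: rank ker ∂_1 − rank ∂_2 = (10 − 4) − 5 = 1, and the invariant factors of ∂_2 are all 1, so H_1 = Z.
  H_2: rank ker ∂_2 − rank ∂_3 = (5 − 5) − 0 = 0, and there is no ∂_3, so H_2 = 0.

Hence the Betti numbers are b_0 = 1, b_1 = 1, b_2 = 0.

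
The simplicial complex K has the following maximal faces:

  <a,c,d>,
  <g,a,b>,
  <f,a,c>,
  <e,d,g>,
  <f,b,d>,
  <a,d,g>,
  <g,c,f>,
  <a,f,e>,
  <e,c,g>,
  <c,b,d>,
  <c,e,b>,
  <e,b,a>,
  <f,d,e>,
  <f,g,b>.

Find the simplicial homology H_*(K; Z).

Fix the vertex order a < b < c < d < e < f < g and write every simplex with vertices in increasing order. Then dim K = 2 and the simplices of K are:

  0-simplices (7): a, b, c, d, e, f, g
  1-simplices (21): ab, ac, ad, ae, af, ag, bc, bd, be, bf, bg, cd, ce, cf, cg, de, df, dg, ef, eg, fg
  2-simplices (14): abe, abg, acd, acf, adg, aef, bcd, bce, bdf, bfg, ceg, cfg, def, deg

giving chain groups C_0 ≅ Z^7, C_1 ≅ Z^21, C_2 ≅ Z^14.

∂_1: C_1 → C_0 is given by ∂[p,q] = [q] − [p]. For instance
  ∂bg = g − b.
This gives a 7×21 integer matrix of rank 6; reducing to Smith normal form yields diagonal entries (1,1,1,1,1,1).

Boundary ∂_2: C_2 → C_1 sends each 2-simplex [p,q,r] to [q,r] − [p,r] + [p,q]. For instance
  ∂adg = dg − ag + ad,
  ∂ceg = eg − cg + ce.
This gives a 21×14 integer matrix of rank 13; reducing to Smith normal form yields diagonal entries (1,1,1,1,1,1,1,1,1,1,1,1,1).

Reading off H_k = ker ∂_k / im ∂_{k+1}:

  H_0: rank C_0 − rank ∂_1 = 7 − 6 = 1, and the invariant factors of ∂_1 are all 1, so H_0 = Z.
  H_1: rank ker ∂_1 − rank ∂_2 = (21 − 6) − 13 = 2, and the invariant factors of ∂_2 are all 1, so H_1 = Z^2.
  H_2: rank ker ∂_2 − rank ∂_3 = (14 − 13) − 0 = 1, and there is no ∂_3, so H_2 = Z.

As a check, the Euler characteristic is 7 − 21 + 14 = 0, which agrees with 1 − 2 + 1 = 0.

H_0 = Z,  H_1 = Z^2,  H_2 = Z.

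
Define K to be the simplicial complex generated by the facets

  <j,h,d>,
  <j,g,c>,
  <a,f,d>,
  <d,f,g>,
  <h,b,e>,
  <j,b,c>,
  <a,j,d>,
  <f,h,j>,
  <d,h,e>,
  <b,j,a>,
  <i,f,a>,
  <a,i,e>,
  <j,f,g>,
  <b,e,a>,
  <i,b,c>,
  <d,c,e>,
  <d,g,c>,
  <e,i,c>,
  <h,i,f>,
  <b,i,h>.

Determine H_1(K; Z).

We work with the vertex ordering a < b < c < d < e < f < g < h < i < j. The simplices of K, each written with vertices in increasing order, are:

  0-simplices (10): a, b, c, d, e, f, g, h, i, j
  1-simplices (30): ab, ad, ae, af, ai, aj, bc, be, bh, bi, bj, cd, ce, cg, ci, cj, de, df, dg, dh, dj, eh, ei, fg, fh, fi, fj, gj, hi, hj
  2-simplices (20): abe, abj, adf, adj, aei, afi, bci, bcj, beh, bhi, cde, cdg, cei, cgj, deh, dfg, dhj, fgj, fhi, fhj

giving chain groups C_0 ≅ Z^10, C_1 ≅ Z^30, C_2 ≅ Z^20.

The boundary map ∂_1: C_1 → C_0 sends each edge [p,q] (with p < q) to q − p.
The resulting 10×30 matrix has rank 9, and its Smith normal form has invariant factors (1,1,1,1,1,1,1,1,1).

∂_2: C_2 → C_1 maps a triangle to the signed sum of its edges. For instance
  ∂dhj = hj − dj + dh,
  ∂bci = ci − bi + bc.
This gives a 30×20 integer matrix of rank 20; reducing to Smith normal form yields diagonal entries (1,1,1,1,1,1,1,1,1,1,1,1,1,1,1,1,1,1,1,2).

Now H_k = ker ∂_k / im ∂_{k+1}, so:

  H_1: rank ker ∂_1 − rank ∂_2 = (30 − 9) − 20 = 1, and ∂_2 has invariant factor 2 > 1, so H_1 ≅ Z ⊕ Z/2.

H_1 ≅ Z ⊕ Z/2.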